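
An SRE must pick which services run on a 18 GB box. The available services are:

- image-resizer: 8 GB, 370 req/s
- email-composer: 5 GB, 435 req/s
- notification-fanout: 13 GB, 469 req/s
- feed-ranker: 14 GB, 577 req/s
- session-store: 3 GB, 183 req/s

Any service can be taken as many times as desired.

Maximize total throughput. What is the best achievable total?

Taking 3×email-composer + session-store: 18 GB used, 1488 in throughput.
Nothing else within 18 GB beats 1488.

1488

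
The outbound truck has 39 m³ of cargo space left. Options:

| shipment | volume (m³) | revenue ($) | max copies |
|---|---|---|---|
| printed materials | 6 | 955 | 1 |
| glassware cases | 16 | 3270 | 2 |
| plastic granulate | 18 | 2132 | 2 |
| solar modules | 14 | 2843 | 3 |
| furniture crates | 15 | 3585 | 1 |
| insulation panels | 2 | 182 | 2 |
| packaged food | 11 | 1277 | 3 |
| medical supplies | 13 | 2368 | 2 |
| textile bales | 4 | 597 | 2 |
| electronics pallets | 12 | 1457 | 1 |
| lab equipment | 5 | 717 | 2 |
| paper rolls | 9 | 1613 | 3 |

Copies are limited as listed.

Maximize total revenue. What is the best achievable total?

8049

Taking the top-ratio shipments first gives printed materials + glassware cases + furniture crates + insulation panels for 7992 (39 m³).
Dropping printed materials and insulation panels frees 8 m³; slotting in 2×textile bales (8 m³) lifts the total to 8049 at 39 m³.
Nothing else within 39 m³ beats 8049.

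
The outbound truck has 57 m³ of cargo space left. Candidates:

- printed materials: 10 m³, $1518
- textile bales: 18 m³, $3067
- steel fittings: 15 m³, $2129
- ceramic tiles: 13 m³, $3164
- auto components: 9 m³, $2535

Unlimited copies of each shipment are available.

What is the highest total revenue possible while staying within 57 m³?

15210

Taking 6×auto components: 54 m³ used, 15210 in revenue.
That's the maximum — no swap from here does better than 15210.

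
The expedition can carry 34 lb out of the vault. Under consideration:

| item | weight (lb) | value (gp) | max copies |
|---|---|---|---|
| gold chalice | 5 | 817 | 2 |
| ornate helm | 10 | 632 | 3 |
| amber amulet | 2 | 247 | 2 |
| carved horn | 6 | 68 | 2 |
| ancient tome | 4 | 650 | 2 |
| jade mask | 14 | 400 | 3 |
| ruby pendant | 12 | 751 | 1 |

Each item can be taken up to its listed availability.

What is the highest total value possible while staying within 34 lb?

4179

A density-first pass picks 2×gold chalice + ornate helm + 2×amber amulet + 2×ancient tome — 4060 at 32 lb.
Dropping ornate helm frees 10 lb; slotting in ruby pendant (12 lb) lifts the total to 4179 at 34 lb.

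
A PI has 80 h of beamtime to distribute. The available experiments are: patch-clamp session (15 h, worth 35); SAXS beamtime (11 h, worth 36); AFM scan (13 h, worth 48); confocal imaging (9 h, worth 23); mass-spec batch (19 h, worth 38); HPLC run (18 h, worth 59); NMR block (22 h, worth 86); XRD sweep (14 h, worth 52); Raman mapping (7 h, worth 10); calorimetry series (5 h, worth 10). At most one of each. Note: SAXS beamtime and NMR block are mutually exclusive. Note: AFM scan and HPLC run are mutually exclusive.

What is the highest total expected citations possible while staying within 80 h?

255

Patch-clamp session + confocal imaging + HPLC run + NMR block + XRD sweep uses 78 of the 80 h and totals 255.
Nothing else feasible within 80 h beats 255.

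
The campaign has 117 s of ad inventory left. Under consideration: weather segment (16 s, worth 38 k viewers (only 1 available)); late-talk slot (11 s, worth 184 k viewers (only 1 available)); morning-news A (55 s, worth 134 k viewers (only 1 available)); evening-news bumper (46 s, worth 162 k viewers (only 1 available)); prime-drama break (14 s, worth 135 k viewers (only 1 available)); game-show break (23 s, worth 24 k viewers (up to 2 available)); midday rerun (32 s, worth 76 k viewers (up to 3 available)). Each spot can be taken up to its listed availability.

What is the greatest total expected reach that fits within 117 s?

557

Filling by ratio: weather segment + late-talk slot + evening-news bumper + prime-drama break + game-show break for 543, with 7 s left unused.
The 39 s tied up in weather segment and game-show break is better spent on midday rerun — total rises to 557 (103 s).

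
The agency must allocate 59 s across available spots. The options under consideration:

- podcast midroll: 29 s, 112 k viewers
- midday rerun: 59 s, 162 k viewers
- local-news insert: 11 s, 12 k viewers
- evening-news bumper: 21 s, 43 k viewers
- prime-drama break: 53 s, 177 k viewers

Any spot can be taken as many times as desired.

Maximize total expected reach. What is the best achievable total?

224

By expected reach per s: podcast midroll 3.86, prime-drama break 3.34, midday rerun 2.75, evening-news bumper 2.05 lead.
2×podcast midroll uses 58 of the 59 s and totals 224.
No other feasible combination exceeds 224.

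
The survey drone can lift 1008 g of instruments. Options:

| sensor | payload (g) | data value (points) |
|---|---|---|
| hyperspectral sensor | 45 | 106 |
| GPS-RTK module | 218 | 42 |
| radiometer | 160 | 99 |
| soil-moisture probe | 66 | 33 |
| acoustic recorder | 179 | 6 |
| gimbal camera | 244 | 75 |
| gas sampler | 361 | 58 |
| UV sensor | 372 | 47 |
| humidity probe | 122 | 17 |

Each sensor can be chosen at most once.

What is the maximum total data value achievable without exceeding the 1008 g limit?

By data value per g: hyperspectral sensor 2.36, radiometer 0.62, soil-moisture probe 0.50, gimbal camera 0.31 lead.
The ratio heuristic lands on hyperspectral sensor + GPS-RTK module + radiometer + soil-moisture probe + gimbal camera + humidity probe (372) but leaves 153 g idle.
Dropping GPS-RTK module frees 218 g; slotting in gas sampler (361 g) lifts the total to 388 at 998 g.
The closest alternative, hyperspectral sensor + GPS-RTK module + radiometer + soil-moisture probe + gimbal camera + humidity probe, reaches only 372.

388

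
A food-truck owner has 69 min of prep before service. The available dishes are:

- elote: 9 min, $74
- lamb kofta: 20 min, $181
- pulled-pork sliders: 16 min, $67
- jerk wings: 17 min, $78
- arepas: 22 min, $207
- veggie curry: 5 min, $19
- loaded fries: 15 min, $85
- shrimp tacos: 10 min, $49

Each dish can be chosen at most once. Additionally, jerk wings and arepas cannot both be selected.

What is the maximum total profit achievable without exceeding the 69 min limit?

547

The ratio ordering already packs tightly: elote + lamb kofta + arepas + loaded fries, 66 min, 547.
That's the maximum — no feasible swap from here does better than 547.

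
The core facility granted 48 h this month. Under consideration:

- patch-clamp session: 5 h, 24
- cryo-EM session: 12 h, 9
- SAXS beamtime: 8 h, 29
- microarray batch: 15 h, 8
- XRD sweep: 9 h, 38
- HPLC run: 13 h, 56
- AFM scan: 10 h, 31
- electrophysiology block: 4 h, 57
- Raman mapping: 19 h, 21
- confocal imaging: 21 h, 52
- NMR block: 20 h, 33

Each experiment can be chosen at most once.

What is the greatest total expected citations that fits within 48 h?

211

Greedy by ratio would take patch-clamp session + SAXS beamtime + XRD sweep + HPLC run + electrophysiology block: 39 h used, total 204.
Replace patch-clamp session with AFM scan: the trade gains 7 net, giving 211 at 44 h.
Next best is patch-clamp session + XRD sweep + HPLC run + AFM scan + electrophysiology block at 206 (41 h) — short by 5.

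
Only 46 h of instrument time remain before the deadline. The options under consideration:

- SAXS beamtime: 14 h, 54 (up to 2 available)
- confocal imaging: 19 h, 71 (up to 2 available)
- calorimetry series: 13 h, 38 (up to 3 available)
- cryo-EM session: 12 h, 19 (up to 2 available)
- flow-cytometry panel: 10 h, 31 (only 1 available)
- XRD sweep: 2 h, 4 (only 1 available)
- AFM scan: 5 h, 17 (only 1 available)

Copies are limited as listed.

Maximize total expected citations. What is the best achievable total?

163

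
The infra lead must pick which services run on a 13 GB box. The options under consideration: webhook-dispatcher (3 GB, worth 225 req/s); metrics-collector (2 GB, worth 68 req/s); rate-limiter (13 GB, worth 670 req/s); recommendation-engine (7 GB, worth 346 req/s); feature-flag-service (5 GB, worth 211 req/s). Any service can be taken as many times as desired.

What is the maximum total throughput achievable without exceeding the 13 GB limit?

The ratio ordering already packs tightly: 4×webhook-dispatcher, 12 GB, 900.
The spare 1 GB is too small for any remaining service, and no exchange beats 900.

900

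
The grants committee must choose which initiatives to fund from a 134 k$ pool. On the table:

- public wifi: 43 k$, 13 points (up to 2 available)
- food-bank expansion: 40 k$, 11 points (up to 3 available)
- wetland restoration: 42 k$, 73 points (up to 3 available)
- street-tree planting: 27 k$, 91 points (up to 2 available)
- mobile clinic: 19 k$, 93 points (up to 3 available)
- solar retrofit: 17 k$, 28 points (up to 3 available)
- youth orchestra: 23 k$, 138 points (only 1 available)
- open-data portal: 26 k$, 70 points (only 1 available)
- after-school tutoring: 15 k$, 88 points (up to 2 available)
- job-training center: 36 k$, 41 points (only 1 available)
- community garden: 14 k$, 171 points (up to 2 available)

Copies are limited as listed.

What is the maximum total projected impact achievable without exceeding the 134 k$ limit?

847

Greedy by ratio would take 2×mobile clinic + youth orchestra + 2×after-school tutoring + 2×community garden: 119 k$ used, total 842.
The 15 k$ tied up in after-school tutoring is better spent on mobile clinic — total rises to 847 (123 k$).
No other feasible combination exceeds 847.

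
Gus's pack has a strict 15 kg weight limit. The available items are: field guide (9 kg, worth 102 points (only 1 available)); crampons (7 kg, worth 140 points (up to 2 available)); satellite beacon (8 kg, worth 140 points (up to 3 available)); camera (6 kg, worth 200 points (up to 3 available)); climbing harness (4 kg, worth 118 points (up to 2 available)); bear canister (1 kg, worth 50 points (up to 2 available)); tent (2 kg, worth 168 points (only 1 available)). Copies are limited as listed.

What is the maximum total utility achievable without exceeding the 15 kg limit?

618

Density check — tent 84.00, bear canister 50.00, camera 33.33 are the best per kg.
Filling by ratio: camera + climbing harness + 2×bear canister + tent for 586, with 1 kg left unused.
Replace climbing harness and bear canister with camera: the trade gains 32 net, giving 618 at 15 kg.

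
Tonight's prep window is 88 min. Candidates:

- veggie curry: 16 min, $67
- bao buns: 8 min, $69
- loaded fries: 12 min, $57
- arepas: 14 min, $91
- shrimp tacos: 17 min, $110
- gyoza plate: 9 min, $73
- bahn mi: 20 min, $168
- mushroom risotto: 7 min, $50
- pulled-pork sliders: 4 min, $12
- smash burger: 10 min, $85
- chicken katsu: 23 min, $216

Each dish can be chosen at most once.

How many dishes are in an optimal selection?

Optimal total is 721.
For example bao buns + shrimp tacos + gyoza plate + bahn mi + smash burger + chicken katsu achieves it, using 87 min.
All optima have 6 dishes.

6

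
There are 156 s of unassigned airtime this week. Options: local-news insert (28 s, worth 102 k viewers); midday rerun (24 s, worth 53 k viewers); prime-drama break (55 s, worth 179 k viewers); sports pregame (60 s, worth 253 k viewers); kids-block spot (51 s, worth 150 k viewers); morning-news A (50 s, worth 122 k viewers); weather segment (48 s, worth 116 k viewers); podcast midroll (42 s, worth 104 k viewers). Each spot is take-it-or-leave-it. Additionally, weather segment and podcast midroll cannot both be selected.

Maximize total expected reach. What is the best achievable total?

Ranking by ratio (expected reach/s): sports pregame 4.22, local-news insert 3.64, prime-drama break 3.25, kids-block spot 2.94.
Local-news insert + prime-drama break + sports pregame uses 143 of the 156 s and totals 534.
Runner-up local-news insert + midday rerun + sports pregame + podcast midroll tops out at 512.

534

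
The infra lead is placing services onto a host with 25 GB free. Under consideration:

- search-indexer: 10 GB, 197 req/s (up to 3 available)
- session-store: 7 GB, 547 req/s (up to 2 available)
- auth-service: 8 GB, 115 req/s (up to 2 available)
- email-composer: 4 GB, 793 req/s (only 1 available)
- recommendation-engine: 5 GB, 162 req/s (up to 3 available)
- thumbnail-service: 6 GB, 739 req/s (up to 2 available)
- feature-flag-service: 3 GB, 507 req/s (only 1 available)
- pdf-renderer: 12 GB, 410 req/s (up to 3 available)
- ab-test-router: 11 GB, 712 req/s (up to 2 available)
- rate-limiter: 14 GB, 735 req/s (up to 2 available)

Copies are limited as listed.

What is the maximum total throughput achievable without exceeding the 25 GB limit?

2940

Taking email-composer + recommendation-engine + 2×thumbnail-service + feature-flag-service: 24 GB used, 2940 in throughput.
The spare 1 GB is too small for any remaining service, and no exchange beats 2940.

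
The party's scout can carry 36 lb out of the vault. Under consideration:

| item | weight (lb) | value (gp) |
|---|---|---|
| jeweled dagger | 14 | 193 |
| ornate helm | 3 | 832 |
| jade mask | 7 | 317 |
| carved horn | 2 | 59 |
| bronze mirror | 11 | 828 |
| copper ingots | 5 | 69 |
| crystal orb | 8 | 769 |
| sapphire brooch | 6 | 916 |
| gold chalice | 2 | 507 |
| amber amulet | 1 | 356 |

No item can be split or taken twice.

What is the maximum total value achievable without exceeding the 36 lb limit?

Ranking by ratio (value/lb): amber amulet 356.00, ornate helm 277.33, gold chalice 253.50, sapphire brooch 152.67.
A density-first pass picks ornate helm + carved horn + bronze mirror + crystal orb + sapphire brooch + gold chalice + amber amulet — 4267 at 33 lb.
Dropping carved horn frees 2 lb; slotting in copper ingots (5 lb) lifts the total to 4277 at 36 lb.
No other feasible combination exceeds 4277.

4277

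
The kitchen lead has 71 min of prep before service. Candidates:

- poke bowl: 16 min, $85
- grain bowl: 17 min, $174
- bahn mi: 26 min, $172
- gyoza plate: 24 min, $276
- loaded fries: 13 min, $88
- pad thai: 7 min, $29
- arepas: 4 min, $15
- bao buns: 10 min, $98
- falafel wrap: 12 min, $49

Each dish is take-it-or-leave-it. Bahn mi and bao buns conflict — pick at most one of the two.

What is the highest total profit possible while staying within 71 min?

The ratio ordering already packs tightly: grain bowl + gyoza plate + loaded fries + pad thai + bao buns, 71 min, 665.
Every other selection either busts 71 min or breaks a pairing rule or fails to beat 665.

665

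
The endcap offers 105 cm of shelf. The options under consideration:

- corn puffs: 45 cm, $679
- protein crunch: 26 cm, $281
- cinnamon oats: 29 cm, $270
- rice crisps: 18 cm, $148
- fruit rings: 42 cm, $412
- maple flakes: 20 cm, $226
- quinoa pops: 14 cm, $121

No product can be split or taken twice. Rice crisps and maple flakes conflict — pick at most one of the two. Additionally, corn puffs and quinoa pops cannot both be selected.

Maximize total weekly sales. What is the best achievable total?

Ranking by ratio (weekly sales/cm): corn puffs 15.09, maple flakes 11.30, protein crunch 10.81.
Best packing: corn puffs + rice crisps + fruit rings — 105 cm, 1239 total.
Runner-up corn puffs + protein crunch + cinnamon oats tops out at 1230.

1239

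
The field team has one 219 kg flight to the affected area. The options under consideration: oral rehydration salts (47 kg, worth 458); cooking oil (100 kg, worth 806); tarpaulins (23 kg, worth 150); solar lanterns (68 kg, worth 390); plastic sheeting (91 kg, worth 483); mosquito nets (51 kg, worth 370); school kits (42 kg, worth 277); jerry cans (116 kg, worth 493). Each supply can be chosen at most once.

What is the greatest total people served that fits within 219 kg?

1691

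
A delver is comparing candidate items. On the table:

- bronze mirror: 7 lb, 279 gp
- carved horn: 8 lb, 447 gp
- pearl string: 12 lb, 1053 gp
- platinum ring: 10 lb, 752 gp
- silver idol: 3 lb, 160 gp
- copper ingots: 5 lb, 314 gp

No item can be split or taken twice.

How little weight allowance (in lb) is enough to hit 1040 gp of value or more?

Look for the lowest-weight combination reaching 1040.
Taking pearl string gives 1053 (≥ 1040) for 12 lb.
Any bundle with less than 12 lb falls short of 1040.

12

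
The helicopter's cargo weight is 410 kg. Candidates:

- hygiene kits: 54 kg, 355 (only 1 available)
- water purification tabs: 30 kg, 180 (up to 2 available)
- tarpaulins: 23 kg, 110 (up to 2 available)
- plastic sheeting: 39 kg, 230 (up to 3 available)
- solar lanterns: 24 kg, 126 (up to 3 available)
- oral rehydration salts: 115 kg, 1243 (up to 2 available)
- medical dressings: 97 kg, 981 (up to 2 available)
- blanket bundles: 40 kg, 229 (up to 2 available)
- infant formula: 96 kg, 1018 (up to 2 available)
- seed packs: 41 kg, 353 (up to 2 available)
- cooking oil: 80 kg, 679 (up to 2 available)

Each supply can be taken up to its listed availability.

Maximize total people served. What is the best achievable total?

A density-first pass picks 2×oral rehydration salts + infant formula + 2×seed packs — 4210 at 408 kg.
The 197 kg tied up in oral rehydration salts and 2×seed packs is better spent on medical dressings + infant formula — total rises to 4260 (404 kg).
No other feasible combination exceeds 4260.

4260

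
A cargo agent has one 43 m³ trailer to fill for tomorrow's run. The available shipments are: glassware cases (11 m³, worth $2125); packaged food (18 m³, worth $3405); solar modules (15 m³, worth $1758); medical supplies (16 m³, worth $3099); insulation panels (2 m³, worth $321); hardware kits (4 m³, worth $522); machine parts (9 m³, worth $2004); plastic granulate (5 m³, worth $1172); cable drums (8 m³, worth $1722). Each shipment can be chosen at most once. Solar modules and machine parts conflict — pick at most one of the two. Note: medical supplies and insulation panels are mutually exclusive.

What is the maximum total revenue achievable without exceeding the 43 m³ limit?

Glassware cases + packaged food + machine parts + plastic granulate uses 43 of the 43 m³ and totals 8706.
No other feasible combination exceeds 8706.

8706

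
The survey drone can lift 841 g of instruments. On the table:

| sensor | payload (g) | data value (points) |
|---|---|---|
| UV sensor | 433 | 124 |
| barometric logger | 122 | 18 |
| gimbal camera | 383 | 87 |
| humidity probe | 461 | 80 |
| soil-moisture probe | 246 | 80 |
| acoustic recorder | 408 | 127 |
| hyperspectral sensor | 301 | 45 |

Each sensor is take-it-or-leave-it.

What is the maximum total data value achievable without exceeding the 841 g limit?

251

Filling by ratio: barometric logger + soil-moisture probe + acoustic recorder for 225, with 65 g left unused.
The 368 g tied up in barometric logger and soil-moisture probe is better spent on UV sensor — total rises to 251 (841 g).
Next best is barometric logger + soil-moisture probe + acoustic recorder at 225 (776 g) — short by 26.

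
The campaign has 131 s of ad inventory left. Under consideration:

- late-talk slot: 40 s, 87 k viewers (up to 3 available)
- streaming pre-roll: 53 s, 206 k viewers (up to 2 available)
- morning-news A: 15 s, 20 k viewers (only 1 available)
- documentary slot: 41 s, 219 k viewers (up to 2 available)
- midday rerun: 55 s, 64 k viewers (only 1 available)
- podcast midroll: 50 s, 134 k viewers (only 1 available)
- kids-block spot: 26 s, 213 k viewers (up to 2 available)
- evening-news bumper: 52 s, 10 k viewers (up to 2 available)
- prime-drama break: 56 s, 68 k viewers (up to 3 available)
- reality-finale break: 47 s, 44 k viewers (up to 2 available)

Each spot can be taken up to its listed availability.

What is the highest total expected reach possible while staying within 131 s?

671

Greedy by ratio would take morning-news A + documentary slot + 2×kids-block spot: 108 s used, total 665.
Dropping kids-block spot frees 26 s; slotting in documentary slot (41 s) lifts the total to 671 at 123 s.
Nothing else within 131 s beats 671.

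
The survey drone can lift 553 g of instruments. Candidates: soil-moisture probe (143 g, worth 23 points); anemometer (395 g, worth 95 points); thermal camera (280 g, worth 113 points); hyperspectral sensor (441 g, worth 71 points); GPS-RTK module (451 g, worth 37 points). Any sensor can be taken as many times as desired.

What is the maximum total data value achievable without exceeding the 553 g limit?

136

Ranking by ratio (data value/g): thermal camera 0.40, anemometer 0.24, hyperspectral sensor 0.16, soil-moisture probe 0.16.
Taking soil-moisture probe + thermal camera: 423 g used, 136 in data value.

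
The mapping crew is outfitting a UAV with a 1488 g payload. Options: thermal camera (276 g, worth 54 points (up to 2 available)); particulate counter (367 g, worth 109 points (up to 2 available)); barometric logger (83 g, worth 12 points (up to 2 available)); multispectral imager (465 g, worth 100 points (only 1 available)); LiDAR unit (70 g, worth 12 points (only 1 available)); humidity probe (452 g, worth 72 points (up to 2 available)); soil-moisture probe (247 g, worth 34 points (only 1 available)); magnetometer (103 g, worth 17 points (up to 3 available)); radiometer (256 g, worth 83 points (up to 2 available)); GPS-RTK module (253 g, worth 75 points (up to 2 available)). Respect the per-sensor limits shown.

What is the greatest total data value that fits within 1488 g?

442

Ranking by ratio (data value/g): radiometer 0.32, particulate counter 0.30, GPS-RTK module 0.30, multispectral imager 0.22.
Filling by ratio: 2×particulate counter + LiDAR unit + magnetometer + 2×radiometer for 413, with 69 g left unused.
The 437 g tied up in particulate counter and LiDAR unit is better spent on 2×GPS-RTK module — total rises to 442 (1488 g).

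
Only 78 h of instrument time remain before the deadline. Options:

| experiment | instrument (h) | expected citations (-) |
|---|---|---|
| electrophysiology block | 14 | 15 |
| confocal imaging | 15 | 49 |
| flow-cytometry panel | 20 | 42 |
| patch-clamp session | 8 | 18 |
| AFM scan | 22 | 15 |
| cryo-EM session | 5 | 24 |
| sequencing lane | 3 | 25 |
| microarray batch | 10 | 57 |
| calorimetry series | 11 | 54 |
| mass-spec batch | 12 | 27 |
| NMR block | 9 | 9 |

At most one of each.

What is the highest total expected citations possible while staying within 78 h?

Greedy by ratio would take electrophysiology block + confocal imaging + patch-clamp session + cryo-EM session + sequencing lane + microarray batch + calorimetry series + mass-spec batch: 78 h used, total 269.
Replace electrophysiology block and patch-clamp session with flow-cytometry panel: the trade gains 9 net, giving 278 at 76 h.
Next best is confocal imaging + flow-cytometry panel + patch-clamp session + cryo-EM session + sequencing lane + microarray batch + calorimetry series at 269 (72 h) — short by 9.

278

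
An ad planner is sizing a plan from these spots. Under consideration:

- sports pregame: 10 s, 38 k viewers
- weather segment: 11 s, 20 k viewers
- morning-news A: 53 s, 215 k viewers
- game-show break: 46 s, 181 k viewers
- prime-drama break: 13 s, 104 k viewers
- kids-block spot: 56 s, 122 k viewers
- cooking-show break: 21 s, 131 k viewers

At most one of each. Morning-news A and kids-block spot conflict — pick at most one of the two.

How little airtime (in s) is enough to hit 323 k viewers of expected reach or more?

69

Need the lightest bundle worth ≥ 323.
Taking sports pregame + game-show break + prime-drama break gives 323 (≥ 323) for 69 s.
No combination under 69 s hits 323.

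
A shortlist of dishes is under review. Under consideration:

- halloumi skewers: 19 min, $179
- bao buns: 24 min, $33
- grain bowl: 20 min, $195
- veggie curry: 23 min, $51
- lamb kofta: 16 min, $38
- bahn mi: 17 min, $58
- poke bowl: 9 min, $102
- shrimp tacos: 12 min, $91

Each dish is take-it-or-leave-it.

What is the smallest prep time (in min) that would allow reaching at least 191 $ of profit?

20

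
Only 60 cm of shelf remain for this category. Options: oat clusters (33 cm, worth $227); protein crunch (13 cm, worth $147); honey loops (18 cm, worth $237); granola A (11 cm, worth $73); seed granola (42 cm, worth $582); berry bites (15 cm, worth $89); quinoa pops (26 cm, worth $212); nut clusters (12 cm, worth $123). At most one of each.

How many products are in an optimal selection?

2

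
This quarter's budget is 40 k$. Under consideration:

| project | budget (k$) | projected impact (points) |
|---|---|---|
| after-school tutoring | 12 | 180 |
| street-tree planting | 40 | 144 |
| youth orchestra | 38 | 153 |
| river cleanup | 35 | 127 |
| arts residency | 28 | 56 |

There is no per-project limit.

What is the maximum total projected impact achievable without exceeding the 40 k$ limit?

540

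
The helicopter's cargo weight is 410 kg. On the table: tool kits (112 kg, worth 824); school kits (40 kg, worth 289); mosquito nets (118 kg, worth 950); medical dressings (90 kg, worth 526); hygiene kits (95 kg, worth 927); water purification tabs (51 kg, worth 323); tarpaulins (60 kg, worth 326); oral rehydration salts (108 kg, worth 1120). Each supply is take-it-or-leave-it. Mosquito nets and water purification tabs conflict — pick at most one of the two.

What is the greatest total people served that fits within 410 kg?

3483

The ratio heuristic lands on school kits + mosquito nets + hygiene kits + oral rehydration salts (3286) but leaves 49 kg idle.
Dropping mosquito nets frees 118 kg; slotting in tool kits + water purification tabs (163 kg) lifts the total to 3483 at 406 kg.
The spare 4 kg is too small for any remaining supply, and no feasible exchange beats 3483.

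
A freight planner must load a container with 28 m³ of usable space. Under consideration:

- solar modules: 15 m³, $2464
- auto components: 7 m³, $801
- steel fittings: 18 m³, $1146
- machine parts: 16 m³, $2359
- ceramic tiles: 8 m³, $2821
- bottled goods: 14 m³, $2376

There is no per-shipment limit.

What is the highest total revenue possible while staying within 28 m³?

8463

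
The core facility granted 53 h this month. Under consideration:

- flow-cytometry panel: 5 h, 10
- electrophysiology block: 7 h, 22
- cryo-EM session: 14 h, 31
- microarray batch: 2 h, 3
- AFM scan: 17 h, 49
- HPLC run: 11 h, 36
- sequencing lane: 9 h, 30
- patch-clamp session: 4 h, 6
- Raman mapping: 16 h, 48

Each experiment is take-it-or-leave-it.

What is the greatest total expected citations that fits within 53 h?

163

Ranking by ratio (expected citations/h): sequencing lane 3.33, HPLC run 3.27, electrophysiology block 3.14.
A density-first pass picks flow-cytometry panel + electrophysiology block + microarray batch + HPLC run + sequencing lane + Raman mapping — 149 at 50 h.
Replace flow-cytometry panel and electrophysiology block and microarray batch with AFM scan: the trade gains 14 net, giving 163 at 53 h.
An exhaustive check of the 512 subsets confirms 163.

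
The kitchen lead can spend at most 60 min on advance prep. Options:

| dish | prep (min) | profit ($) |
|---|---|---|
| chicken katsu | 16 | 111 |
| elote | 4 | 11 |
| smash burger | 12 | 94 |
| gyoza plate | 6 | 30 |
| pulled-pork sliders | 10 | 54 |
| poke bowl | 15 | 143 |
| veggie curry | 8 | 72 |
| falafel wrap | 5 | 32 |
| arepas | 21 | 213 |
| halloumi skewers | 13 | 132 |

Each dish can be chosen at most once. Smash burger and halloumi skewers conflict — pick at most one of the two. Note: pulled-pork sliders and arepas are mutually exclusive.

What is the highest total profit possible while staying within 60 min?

560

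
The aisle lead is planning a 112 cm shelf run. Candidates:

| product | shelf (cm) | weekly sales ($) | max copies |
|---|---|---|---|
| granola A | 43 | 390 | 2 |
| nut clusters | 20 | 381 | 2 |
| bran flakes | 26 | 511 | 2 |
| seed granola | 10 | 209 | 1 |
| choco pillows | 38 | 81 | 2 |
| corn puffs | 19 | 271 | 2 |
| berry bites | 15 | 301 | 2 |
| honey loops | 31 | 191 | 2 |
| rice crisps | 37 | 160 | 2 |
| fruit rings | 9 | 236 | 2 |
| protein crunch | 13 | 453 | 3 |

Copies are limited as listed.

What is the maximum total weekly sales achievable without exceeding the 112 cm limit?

Ranking by ratio (weekly sales/cm): protein crunch 34.85, fruit rings 26.22, seed granola 20.90.
The ratio heuristic lands on seed granola + 2×berry bites + 2×fruit rings + 3×protein crunch (2642) but leaves 15 cm idle.
Dropping seed granola and berry bites frees 25 cm; slotting in 2×nut clusters (40 cm) lifts the total to 2894 at 112 cm.

2894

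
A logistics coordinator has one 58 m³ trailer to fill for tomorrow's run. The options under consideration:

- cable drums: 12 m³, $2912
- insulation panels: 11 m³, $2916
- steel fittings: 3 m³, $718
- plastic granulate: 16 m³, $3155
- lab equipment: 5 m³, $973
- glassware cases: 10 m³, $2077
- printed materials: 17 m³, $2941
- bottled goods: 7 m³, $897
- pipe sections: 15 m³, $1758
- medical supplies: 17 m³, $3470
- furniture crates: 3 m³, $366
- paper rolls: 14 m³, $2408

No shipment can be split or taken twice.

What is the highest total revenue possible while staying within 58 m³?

By revenue per m³: insulation panels 265.09, cable drums 242.67, steel fittings 239.33, glassware cases 207.70 lead.
Taking cable drums + insulation panels + steel fittings + lab equipment + glassware cases + medical supplies: 58 m³ used, 13066 in revenue.

13066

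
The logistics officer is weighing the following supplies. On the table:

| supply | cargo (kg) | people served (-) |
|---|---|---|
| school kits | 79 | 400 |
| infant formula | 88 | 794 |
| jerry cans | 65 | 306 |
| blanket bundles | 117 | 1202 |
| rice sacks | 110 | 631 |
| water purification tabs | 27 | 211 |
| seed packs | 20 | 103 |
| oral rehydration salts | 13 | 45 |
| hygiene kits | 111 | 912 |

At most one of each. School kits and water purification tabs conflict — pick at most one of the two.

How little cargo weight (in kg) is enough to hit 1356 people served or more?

144

Look for the lowest-cargo combination reaching 1356.
blanket bundles + water purification tabs reaches 1413 using 144 kg.
Below 144 kg the best achievable stays under 1356.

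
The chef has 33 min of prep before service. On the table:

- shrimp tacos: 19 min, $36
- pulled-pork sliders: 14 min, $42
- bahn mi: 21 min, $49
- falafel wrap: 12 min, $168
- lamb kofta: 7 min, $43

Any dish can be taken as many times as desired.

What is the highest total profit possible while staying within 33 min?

Ranking by ratio (profit/min): falafel wrap 14.00, lamb kofta 6.14, pulled-pork sliders 3.00.
Best packing: 2×falafel wrap + lamb kofta — 31 min, 379 total.
That's the maximum — no swap from here does better than 379.

379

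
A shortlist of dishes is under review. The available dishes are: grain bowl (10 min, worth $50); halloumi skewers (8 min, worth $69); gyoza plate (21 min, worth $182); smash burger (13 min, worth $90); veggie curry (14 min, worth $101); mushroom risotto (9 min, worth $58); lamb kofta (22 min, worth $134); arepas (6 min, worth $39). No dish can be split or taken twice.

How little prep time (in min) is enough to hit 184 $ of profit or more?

27

Minimise min subject to total profit ≥ 184.
smash burger + veggie curry: 191 profit at 27 min.
No combination under 27 min hits 184.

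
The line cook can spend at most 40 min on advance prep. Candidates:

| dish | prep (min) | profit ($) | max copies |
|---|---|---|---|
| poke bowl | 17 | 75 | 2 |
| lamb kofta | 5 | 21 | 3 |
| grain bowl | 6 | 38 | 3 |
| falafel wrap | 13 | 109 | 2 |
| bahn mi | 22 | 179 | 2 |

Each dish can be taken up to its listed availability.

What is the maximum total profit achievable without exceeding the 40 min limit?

309

Filling by ratio: 2×grain bowl + 2×falafel wrap for 294, with 2 min left unused.
Replace 2×grain bowl and falafel wrap with lamb kofta + bahn mi: the trade gains 15 net, giving 309 at 40 min.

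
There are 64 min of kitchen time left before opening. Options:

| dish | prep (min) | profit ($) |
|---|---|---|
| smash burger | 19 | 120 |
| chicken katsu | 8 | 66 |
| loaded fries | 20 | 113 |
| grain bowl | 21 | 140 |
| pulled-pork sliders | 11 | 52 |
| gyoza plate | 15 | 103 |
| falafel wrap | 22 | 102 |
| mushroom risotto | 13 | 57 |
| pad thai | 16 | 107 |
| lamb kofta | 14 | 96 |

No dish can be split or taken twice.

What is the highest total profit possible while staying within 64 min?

433

Taking the top-ratio dishes first gives chicken katsu + pulled-pork sliders + gyoza plate + pad thai + lamb kofta for 424 (64 min).
Reworking the packing: smash burger + chicken katsu + grain bowl + pad thai uses 64 min and improves the total to 433.
Next best is smash burger + chicken katsu + grain bowl + gyoza plate at 429 (63 min) — short by 4.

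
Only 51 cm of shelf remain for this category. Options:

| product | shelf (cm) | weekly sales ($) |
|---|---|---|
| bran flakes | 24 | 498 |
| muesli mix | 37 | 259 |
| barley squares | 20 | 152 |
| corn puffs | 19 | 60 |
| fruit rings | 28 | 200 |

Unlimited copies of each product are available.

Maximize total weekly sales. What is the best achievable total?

996

Best packing: 2×bran flakes — 48 cm, 996 total.
Every other selection either busts 51 cm or fails to beat 996.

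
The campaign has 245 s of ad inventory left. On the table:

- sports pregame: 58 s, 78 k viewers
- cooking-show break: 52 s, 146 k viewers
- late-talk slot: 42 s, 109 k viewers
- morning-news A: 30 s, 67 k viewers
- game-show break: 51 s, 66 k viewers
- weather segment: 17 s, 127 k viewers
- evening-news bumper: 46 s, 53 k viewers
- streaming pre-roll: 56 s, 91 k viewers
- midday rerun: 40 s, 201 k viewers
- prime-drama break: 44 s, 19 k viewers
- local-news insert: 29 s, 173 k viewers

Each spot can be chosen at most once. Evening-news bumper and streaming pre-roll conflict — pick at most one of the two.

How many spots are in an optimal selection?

6

The maximum expected reach within 245 s is 847.
cooking-show break + late-talk slot + weather segment + streaming pre-roll + midday rerun + local-news insert hits 847 at 236 s.
Every optimal selection uses 6 spots.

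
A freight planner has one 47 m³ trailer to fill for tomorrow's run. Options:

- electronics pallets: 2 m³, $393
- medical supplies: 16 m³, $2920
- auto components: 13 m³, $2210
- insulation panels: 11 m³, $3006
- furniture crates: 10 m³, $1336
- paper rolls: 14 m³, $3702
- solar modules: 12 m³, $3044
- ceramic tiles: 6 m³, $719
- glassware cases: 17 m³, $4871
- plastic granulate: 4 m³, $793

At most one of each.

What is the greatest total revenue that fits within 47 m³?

12410

Greedy by ratio would take insulation panels + paper rolls + glassware cases + plastic granulate: 46 m³ used, total 12372.
Dropping insulation panels frees 11 m³; slotting in solar modules (12 m³) lifts the total to 12410 at 47 m³.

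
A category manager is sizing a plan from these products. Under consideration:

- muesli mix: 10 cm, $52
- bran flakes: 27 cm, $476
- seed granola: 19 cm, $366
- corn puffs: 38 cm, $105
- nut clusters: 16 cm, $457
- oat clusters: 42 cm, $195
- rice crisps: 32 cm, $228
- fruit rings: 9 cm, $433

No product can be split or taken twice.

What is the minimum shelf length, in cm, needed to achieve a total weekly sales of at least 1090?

Need the lightest bundle worth ≥ 1090.
seed granola + nut clusters + fruit rings: 1256 weekly sales at 44 cm.
No combination under 44 cm hits 1090.

44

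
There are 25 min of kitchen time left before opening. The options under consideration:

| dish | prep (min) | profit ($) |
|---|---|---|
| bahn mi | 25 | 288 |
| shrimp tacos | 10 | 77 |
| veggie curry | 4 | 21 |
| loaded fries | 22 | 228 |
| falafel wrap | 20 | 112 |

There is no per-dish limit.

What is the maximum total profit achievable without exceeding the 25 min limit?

Best packing: bahn mi — 25 min, 288 total.

288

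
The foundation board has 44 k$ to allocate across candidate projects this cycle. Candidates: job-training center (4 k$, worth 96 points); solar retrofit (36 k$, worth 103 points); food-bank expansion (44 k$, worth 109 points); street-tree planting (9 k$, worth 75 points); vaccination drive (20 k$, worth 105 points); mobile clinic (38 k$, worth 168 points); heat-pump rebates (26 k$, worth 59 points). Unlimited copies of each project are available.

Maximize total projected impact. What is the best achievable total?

Taking 11×job-training center: 44 k$ used, 1056 in projected impact.

1056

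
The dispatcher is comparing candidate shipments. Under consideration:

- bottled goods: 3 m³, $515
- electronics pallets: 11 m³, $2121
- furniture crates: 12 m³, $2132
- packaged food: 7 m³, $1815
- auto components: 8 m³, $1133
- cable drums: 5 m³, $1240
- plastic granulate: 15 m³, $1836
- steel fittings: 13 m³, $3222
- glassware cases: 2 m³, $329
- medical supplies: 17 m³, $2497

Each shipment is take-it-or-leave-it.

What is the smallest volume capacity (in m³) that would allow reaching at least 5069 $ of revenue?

22

Need the lightest bundle worth ≥ 5069.
packaged food + steel fittings + glassware cases reaches 5366 using 22 m³.
Any bundle with less than 22 m³ falls short of 5069.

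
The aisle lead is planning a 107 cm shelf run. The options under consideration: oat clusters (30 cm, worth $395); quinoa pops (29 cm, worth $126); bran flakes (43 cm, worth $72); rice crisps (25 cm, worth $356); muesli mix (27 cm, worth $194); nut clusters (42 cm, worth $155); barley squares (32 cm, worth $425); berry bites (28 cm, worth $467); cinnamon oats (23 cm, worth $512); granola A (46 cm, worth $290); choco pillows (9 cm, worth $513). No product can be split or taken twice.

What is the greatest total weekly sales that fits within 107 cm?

1917

Filling by ratio: rice crisps + berry bites + cinnamon oats + choco pillows for 1848, with 22 cm left unused.
The 25 cm tied up in rice crisps is better spent on barley squares — total rises to 1917 (92 cm).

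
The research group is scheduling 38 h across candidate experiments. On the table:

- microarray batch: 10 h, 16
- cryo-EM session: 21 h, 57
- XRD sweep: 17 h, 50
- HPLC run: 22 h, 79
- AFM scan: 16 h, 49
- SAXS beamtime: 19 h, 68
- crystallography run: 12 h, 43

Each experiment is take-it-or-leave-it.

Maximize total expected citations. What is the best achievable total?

128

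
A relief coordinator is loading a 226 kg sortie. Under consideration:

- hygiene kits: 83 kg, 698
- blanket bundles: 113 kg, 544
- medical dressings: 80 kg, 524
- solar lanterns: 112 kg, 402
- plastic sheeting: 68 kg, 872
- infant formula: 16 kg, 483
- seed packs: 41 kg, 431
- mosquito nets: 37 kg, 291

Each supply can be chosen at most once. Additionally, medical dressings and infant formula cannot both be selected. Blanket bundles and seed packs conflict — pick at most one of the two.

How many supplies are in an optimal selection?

Best achievable people served is 2484.
hygiene kits + plastic sheeting + infant formula + seed packs hits 2484 at 208 kg.
Any selection reaching 2484 contains exactly 4 supplies.

4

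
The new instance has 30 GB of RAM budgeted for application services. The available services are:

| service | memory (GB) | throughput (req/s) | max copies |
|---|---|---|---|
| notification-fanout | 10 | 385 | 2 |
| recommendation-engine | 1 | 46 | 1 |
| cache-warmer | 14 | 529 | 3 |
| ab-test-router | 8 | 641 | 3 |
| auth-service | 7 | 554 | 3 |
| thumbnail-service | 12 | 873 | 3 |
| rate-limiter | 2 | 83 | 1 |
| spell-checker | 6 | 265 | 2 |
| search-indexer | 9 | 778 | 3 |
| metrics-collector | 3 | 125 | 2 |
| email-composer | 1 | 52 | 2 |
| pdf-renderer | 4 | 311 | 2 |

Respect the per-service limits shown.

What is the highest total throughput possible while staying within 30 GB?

A density-first pass picks recommendation-engine + 3×search-indexer + 2×email-composer — 2484 at 30 GB.
Reworking the packing: ab-test-router + 2×search-indexer + pdf-renderer uses 30 GB and improves the total to 2508.
That's the maximum — no swap from here does better than 2508.

2508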